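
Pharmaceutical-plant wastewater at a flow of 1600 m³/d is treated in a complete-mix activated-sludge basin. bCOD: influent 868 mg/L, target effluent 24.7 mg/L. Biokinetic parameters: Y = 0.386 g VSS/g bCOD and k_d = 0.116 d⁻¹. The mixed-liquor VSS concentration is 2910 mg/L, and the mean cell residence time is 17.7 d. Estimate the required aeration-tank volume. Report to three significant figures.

From the SRT design equation V = Y Q (S₀−S) θ_c / [X (1 + k_d θ_c)] = 0.386 × 1600 × (868 − 24.7) × 17.7 / [2910 × (1 + 0.116 × 17.7)] = 9.22×10^6 / 8885 = 1038 m³.

V ≈ 1040 m³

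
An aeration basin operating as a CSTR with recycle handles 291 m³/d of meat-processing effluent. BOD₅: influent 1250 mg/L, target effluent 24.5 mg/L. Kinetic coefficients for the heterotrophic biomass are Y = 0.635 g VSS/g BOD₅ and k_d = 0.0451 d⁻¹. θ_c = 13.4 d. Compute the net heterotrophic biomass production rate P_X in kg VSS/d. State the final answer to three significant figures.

Y_obs = Y / (1 + k_d θ_c) = 0.635 / (1 + 0.0451 × 13.4) = 0.635 / 1.604 = 0.3958.
Q·(S₀ − S) = 291 × (1250 − 24.5) × 10⁻³ = 356.6 kg/d removed.
So the net sludge growth is P_X = 0.3958 × 356.6 = 141.2 kg VSS/d.

P_X ≈ 141 kg VSS/d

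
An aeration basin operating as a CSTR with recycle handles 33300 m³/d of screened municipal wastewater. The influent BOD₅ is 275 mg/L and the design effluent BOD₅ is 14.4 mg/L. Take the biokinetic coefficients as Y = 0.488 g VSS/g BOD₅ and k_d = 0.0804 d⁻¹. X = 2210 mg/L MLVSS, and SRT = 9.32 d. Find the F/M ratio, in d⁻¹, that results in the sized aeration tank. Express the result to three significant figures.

Rearranging the biomass balance for a CMAS with decay, V = Y·Q·ΔS·θ_c / [X·(1+k_d θ_c)] = 0.488 × 33300 × (275 − 14.4) × 9.32 / [2210 × (1 + 0.0804 × 9.32)] = 3.95×10^7 / 3866 = 10209 m³.
F/M = applied load / biomass = Q·S₀/(V·X) = 33300 × 275 / (10209 × 2210) = 0.4059 d⁻¹.

F/M ≈ 0.406 d⁻¹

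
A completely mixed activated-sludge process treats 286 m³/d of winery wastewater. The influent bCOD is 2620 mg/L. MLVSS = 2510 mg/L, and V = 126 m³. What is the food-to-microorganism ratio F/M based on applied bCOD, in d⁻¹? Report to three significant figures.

Food-to-microorganism ratio F/M = Q S₀ / (V X) = 286 × 2620 / (126.0 × 2510) = 2.369 d⁻¹.

F/M ≈ 2.37 d⁻¹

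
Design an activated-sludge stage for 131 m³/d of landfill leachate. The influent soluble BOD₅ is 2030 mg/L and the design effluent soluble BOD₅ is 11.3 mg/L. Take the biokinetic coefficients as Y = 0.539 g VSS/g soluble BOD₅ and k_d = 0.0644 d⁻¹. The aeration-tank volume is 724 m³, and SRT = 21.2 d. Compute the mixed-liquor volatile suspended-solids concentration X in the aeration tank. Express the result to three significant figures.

X ≈ 1760 mg/L

X = Y·Q·ΔS·θ_c / [V·(1 + k_d θ_c)] = 0.539 × 131 × (2030 − 11.3) × 21.2 / [724 × (1 + 0.0644 × 21.2)] = 1765 mg/L.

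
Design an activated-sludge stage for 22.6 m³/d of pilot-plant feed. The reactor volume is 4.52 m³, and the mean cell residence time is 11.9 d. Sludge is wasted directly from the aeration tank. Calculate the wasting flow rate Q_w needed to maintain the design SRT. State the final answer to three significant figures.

With mixed-liquor wasting, θ_c = V/Q_w, so Q_w = V/θ_c = 4.520/11.9 = 0.3798 m³/d.

Q_w ≈ 0.380 m³/d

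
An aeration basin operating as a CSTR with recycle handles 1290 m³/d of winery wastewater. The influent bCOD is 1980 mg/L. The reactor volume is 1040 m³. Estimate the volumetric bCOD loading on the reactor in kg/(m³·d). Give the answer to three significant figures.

L_v ≈ 2.46 kg bCOD/(m³·d)

Volumetric loading L_v = Q·S₀ / V = 1290 × 1980 g/m³ / 1040 m³ = 2456 g/(m³·d) = 2.456 kg bCOD/(m³·d).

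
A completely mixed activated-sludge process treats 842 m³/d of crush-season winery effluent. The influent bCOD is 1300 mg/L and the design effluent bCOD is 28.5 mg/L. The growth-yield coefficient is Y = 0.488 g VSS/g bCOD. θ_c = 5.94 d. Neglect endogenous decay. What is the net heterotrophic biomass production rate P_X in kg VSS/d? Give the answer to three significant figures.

P_X ≈ 522 kg VSS/d

Since k_d ≈ 0, Y_obs = Y = 0.488 g VSS/g bCOD.
ΔS = 1300 − 28.5 = 1272 mg/L, so the substrate removal rate is 842 × 1272/1000 = 1071 kg bCOD/d.
P_X = Y_obs · Q(S₀ − S) = 0.4880 × 1071 = 522.5 kg VSS/d.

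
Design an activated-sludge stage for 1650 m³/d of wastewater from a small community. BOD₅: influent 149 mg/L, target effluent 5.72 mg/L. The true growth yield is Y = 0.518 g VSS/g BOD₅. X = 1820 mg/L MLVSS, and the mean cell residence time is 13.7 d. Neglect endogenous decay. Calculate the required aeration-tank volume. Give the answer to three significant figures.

V ≈ 922 m³

With k_d = 0 the design equation reduces to V = Y Q (S₀−S) θ_c / X = 0.518 × 1650 × (149 − 5.72) × 13.7 / 1820 = 921.8 m³.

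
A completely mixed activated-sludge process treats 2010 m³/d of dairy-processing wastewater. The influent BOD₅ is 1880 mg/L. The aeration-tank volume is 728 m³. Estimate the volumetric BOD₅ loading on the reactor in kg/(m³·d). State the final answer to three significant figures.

Applied BOD₅ load per unit volume = Q·S₀/V = (2010 × 1880/1000)/728.0 = 5.191 kg BOD₅·m⁻³·d⁻¹.

L_v ≈ 5.19 kg BOD₅/(m³·d)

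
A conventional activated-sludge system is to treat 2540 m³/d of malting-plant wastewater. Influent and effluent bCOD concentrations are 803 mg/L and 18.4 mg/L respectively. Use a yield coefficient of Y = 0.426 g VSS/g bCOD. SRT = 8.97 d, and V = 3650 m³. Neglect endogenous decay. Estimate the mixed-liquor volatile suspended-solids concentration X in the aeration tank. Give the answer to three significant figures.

X ≈ 2090 mg/L

Without decay, X = Y Q (S₀−S) θ_c / V = 0.426 × 2540 × (803 − 18.4) × 8.97 / 3650 = 2086 mg/L.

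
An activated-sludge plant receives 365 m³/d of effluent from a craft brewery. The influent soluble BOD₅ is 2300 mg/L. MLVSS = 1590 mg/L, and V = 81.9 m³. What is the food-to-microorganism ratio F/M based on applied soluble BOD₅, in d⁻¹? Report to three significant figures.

F/M = Q·S₀ / (V·X) = 365 × 2300 / (81.90 × 1590) = 6.447 g soluble BOD₅·(g VSS·d)⁻¹.

F/M ≈ 6.45 d⁻¹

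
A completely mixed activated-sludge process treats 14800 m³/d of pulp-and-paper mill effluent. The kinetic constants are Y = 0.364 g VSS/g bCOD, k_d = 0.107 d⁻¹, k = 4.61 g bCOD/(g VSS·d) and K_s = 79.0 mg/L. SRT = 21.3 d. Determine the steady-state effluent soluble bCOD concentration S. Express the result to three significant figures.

S ≈ 7.98 mg/L

For a completely mixed reactor with recycle the Lawrence–McCarty relation gives S = K_s·(1 + k_d·θ_c) / [θ_c·(Y·k − k_d) − 1] = 79.0 × (1 + 0.107 × 21.3) / [21.3 × (0.364 × 4.61 − 0.107) − 1] = 259.0 / 32.46 = 7.980 mg/L.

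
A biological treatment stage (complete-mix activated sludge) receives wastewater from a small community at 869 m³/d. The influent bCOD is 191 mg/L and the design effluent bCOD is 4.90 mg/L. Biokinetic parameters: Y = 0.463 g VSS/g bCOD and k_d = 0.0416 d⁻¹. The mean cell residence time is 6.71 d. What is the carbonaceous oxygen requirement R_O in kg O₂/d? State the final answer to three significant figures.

The observed yield is Y_obs = Y/(1 + k_d·θ_c) = 0.463 / (1 + 0.0416 × 6.71) = 0.463 / 1.279 = 0.3620 g VSS per g bCOD removed.
Mass of bCOD removed per day: Q(S₀ − S) = 869 × 186.1 g/m³ = 161.7 kg/d.
Biomass synthesised: P_X = Y_obs × 161.7 = 58.54 kg VSS/d.
R_O = Q·(S₀ − S) − 1.42·P_X = 161.7 − 1.42 × 58.54 = 78.60 kg O₂/d.

R_O ≈ 78.6 kg O₂/d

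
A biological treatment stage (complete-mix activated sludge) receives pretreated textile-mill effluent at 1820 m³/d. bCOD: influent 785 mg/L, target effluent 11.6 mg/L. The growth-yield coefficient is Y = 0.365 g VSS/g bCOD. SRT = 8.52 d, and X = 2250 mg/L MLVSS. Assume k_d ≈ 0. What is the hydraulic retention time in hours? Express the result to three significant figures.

V·X = Y·Q·ΔS·θ_c gives V = 0.365 × 1820 × (785 − 11.6) × 8.52 / 2250 = 1945 m³.
Hydraulic retention time τ = V/Q = 1945 / 1820 = 1.069 d = 25.65 h.

τ ≈ 25.7 h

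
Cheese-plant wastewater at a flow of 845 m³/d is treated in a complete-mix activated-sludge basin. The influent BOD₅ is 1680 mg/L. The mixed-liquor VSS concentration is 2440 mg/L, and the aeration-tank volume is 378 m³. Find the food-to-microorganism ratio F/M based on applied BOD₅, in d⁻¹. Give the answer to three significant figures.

F/M = applied load / biomass = Q·S₀/(V·X) = 845 × 1680 / (378.0 × 2440) = 1.539 d⁻¹.

F/M ≈ 1.54 d⁻¹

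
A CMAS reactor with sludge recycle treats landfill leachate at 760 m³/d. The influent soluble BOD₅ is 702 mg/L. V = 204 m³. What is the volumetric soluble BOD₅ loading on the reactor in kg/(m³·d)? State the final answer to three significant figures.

Applied soluble BOD₅ load per unit volume = Q·S₀/V = (760 × 702/1000)/204.0 = 2.615 kg soluble BOD₅·m⁻³·d⁻¹.

L_v ≈ 2.62 kg soluble BOD₅/(m³·d)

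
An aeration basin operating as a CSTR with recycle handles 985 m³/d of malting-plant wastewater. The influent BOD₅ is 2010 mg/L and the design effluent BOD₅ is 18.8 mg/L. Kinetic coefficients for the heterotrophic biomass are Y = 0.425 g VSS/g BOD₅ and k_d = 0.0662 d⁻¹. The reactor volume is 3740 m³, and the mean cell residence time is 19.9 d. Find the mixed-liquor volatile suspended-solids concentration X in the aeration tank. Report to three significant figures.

X ≈ 1910 mg/L

From V·X·(1 + k_d·θ_c) = Y·Q·(S₀ − S)·θ_c: X = 0.425 × 985 × (2010 − 18.8) × 19.9 / [3740 × (1 + 0.0662 × 19.9)] = 1914 mg/L.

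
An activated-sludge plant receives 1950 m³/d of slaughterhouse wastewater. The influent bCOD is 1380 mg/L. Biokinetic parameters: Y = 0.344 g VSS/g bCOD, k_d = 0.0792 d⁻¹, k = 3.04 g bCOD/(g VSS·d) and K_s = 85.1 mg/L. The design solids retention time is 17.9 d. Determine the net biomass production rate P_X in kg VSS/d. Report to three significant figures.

P_X ≈ 379 kg VSS/d

From the Monod/SRT balance for a CMAS, S = K_s·(1+k_d θ_c)/[θ_c·(Y k − k_d) − 1] = 85.1 × (1 + 0.0792 × 17.9) / [17.9 × (0.344 × 3.04 − 0.0792) − 1] = 205.7 / 16.30 = 12.62 mg/L.
The observed yield is Y_obs = Y/(1 + k_d·θ_c) = 0.344 / (1 + 0.0792 × 17.9) = 0.344 / 2.418 = 0.1423 g VSS per g bCOD removed.
ΔS = 1380 − 12.6 = 1367 mg/L, so the substrate removal rate is 1950 × 1367/1000 = 2666 kg bCOD/d.
P_X = Y_obs · Q(S₀ − S) = 0.1423 × 2666 = 379.4 kg VSS/d.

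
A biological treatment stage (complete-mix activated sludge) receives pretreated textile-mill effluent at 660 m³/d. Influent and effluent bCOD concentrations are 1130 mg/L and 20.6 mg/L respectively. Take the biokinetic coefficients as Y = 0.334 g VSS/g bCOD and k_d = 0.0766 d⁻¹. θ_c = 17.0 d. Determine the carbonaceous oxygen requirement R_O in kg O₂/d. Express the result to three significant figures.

Observed yield with endogenous decay: Y_obs = Y / (1 + k_d·θ_c) = 0.334 / (1 + 0.0766 × 17.0) = 0.334 / 2.302 = 0.1451 g VSS/g bCOD.
Mass of bCOD removed per day: Q(S₀ − S) = 660 × 1109 g/m³ = 732.2 kg/d.
Net sludge production P_X = 0.1451 × 732.2 = 106.2 kg VSS/d.
R_O = Q·ΔS − 1.42 P_X = 732.2 − 150.8 = 581.4 kg O₂/d.

R_O ≈ 581 kg O₂/d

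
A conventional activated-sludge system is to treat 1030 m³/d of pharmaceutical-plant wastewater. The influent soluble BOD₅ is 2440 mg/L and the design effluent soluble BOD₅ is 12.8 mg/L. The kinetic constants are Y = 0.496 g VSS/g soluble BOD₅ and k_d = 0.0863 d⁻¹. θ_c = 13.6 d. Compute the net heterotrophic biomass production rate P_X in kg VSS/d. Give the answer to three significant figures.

P_X ≈ 570 kg VSS/d

Correct the yield for decay: Y_obs = Y/(1 + k_d θ_c) = 0.496 / (1 + 0.0863 × 13.6) = 0.496 / 2.174 = 0.2282.
Mass of soluble BOD₅ removed per day: Q(S₀ − S) = 1030 × 2427 g/m³ = 2500 kg/d.
P_X = Y_obs · Q(S₀ − S) = 0.2282 × 2500 = 570.5 kg VSS/d.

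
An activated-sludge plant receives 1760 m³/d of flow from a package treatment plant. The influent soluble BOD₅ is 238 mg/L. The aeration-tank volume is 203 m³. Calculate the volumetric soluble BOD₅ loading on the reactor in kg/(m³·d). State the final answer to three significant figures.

L_v ≈ 2.06 kg soluble BOD₅/(m³·d)

Volumetric loading L_v = Q·S₀ / V = 1760 × 238 g/m³ / 203.0 m³ = 2063 g/(m³·d) = 2.063 kg soluble BOD₅/(m³·d).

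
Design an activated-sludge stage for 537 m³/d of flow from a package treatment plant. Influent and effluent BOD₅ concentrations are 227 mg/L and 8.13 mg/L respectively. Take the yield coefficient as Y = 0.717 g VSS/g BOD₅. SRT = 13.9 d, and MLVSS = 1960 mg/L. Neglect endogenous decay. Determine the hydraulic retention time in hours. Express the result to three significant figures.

τ ≈ 26.7 h

Biomass mass balance (decay neglected): V·X = Y·Q·(S₀ − S)·θ_c, so V = 0.717 × 537 × (227 − 8.13) × 13.9 / 1960 = 597.6 m³.
Hydraulic retention time τ = V/Q = 597.6 / 537 = 1.113 d = 26.71 h.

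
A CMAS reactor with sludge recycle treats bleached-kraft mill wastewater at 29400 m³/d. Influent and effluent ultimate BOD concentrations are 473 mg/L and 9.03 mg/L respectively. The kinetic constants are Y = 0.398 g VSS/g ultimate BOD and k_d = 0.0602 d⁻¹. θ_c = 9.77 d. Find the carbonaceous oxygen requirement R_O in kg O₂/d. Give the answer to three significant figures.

R_O ≈ 8790 kg O₂/d

Correct the yield for decay: Y_obs = Y/(1 + k_d θ_c) = 0.398 / (1 + 0.0602 × 9.77) = 0.398 / 1.588 = 0.2506.
Q·(S₀ − S) = 29400 × (473 − 9.03) × 10⁻³ = 13641 kg/d removed.
Biomass synthesised: P_X = Y_obs × 13641 = 3418 kg VSS/d.
R_O = Q·(S₀ − S) − 1.42·P_X = 13641 − 1.42 × 3418 = 8787 kg O₂/d.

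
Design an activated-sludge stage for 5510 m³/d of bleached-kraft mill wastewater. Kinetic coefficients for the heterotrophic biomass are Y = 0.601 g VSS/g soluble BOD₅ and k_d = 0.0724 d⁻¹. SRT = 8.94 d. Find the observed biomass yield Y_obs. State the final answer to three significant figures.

The observed yield is Y_obs = Y/(1 + k_d·θ_c) = 0.601 / (1 + 0.0724 × 8.94) = 0.601 / 1.647 = 0.3648 g VSS per g soluble BOD₅ removed.

Y_obs ≈ 0.365 g VSS/g soluble BOD₅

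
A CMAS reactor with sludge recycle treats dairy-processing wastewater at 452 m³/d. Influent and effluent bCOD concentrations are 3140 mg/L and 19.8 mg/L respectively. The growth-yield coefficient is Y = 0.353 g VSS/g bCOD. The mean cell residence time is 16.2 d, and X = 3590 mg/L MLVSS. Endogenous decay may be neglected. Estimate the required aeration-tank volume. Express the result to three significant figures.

V ≈ 2250 m³

V·X = Y·Q·ΔS·θ_c gives V = 0.353 × 452 × (3140 − 19.8) × 16.2 / 3590 = 2247 m³.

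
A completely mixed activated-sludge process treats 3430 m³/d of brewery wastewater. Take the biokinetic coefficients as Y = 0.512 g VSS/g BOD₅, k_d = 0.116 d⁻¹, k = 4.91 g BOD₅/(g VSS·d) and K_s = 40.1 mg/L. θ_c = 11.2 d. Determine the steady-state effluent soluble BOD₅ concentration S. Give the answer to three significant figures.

From the Monod/SRT balance for a CMAS, S = K_s·(1+k_d θ_c)/[θ_c·(Y k − k_d) − 1] = 40.1 × (1 + 0.116 × 11.2) / [11.2 × (0.512 × 4.91 − 0.116) − 1] = 92.20 / 25.86 = 3.566 mg/L.

S ≈ 3.57 mg/L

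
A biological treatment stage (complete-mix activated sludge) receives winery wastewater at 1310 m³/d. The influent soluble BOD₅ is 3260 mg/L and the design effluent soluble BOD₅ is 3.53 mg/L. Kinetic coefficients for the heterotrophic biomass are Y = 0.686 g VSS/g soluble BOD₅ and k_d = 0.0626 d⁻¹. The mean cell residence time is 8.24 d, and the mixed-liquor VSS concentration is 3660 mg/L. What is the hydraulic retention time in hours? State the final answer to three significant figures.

τ ≈ 79.6 h

Steady-state biomass mass balance: V·X·(1 + k_d·θ_c) = Y·Q·(S₀ − S)·θ_c, so V = 0.686 × 1310 × (3260 − 3.53) × 8.24 / [3660 × (1 + 0.0626 × 8.24)] = 2.41×10^7 / 5548 = 4347 m³.
Hydraulic retention time τ = V/Q = 4347 / 1310 = 3.318 d = 79.63 h.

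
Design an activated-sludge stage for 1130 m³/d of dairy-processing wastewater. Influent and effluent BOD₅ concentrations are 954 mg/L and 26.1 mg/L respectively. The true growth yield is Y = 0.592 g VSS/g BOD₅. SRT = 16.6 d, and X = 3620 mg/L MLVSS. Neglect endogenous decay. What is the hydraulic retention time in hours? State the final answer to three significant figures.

Biomass mass balance (decay neglected): V·X = Y·Q·(S₀ − S)·θ_c, so V = 0.592 × 1130 × (954 − 26.1) × 16.6 / 3620 = 2846 m³.
HRT = V/Q = 2846 m³ / 1130 m³·d⁻¹ = 2.519 d × 24 = 60.46 h.

τ ≈ 60.5 h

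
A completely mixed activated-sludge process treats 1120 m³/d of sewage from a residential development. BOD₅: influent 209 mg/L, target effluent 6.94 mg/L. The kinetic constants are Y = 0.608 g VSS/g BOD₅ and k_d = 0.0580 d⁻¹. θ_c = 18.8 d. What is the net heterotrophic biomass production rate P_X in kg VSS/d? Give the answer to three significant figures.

Y_obs = Y / (1 + k_d θ_c) = 0.608 / (1 + 0.0580 × 18.8) = 0.608 / 2.090 = 0.2909.
ΔS = 209 − 6.94 = 202.1 mg/L, so the substrate removal rate is 1120 × 202.1/1000 = 226.3 kg BOD₅/d.
Net biomass production P_X = Y_obs × Q·(S₀ − S) = 0.2909 × 226.3 = 65.82 kg VSS/d.

P_X ≈ 65.8 kg VSS/d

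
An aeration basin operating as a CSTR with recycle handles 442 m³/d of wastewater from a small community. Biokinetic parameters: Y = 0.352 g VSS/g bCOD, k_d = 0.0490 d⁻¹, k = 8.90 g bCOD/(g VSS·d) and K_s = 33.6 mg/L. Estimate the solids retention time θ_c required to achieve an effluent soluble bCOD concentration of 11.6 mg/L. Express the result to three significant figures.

At the target effluent, Y k S/(K_s+S) = 0.352×8.90×11.6/45.20 = 0.8040 d⁻¹.
1/θ_c = 0.8040 − 0.0490 = 0.7550 d⁻¹, so θ_c = 1.325 d.

θ_c ≈ 1.32 d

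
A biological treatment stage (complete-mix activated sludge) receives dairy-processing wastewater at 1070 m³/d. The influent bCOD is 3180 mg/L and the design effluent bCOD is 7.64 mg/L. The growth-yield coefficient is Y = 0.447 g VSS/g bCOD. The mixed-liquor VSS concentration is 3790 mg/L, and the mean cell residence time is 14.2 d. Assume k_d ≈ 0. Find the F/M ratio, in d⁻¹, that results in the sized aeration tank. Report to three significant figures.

V·X = Y·Q·ΔS·θ_c gives V = 0.447 × 1070 × (3180 − 7.64) × 14.2 / 3790 = 5685 m³.
Food-to-microorganism ratio F/M = Q S₀ / (V X) = 1070 × 3180 / (5685 × 3790) = 0.1579 d⁻¹.

F/M ≈ 0.158 d⁻¹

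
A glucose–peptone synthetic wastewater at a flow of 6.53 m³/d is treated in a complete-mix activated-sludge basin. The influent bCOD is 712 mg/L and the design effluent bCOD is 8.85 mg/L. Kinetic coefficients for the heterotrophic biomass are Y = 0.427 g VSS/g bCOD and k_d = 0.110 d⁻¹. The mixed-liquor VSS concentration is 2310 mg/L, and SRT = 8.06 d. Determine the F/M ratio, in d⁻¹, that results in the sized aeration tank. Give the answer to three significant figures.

Steady-state biomass mass balance: V·X·(1 + k_d·θ_c) = Y·Q·(S₀ − S)·θ_c, so V = 0.427 × 6.53 × (712 − 8.85) × 8.06 / [2310 × (1 + 0.110 × 8.06)] = 1.58×10^4 / 4358 = 3.626 m³.
Food-to-microorganism ratio F/M = Q S₀ / (V X) = 6.53 × 712 / (3.626 × 2310) = 0.5551 d⁻¹.

F/M ≈ 0.555 d⁻¹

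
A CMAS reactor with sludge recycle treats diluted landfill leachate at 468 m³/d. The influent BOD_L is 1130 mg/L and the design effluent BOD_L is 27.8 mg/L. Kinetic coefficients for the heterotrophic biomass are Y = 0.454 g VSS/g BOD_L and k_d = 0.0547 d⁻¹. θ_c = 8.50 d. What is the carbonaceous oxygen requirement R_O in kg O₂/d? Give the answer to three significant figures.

Correct the yield for decay: Y_obs = Y/(1 + k_d θ_c) = 0.454 / (1 + 0.0547 × 8.50) = 0.454 / 1.465 = 0.3099.
Mass of BOD_L removed per day: Q(S₀ − S) = 468 × 1102 g/m³ = 515.8 kg/d.
Net sludge production P_X = 0.3099 × 515.8 = 159.9 kg VSS/d.
R_O = Q·(S₀ − S) − 1.42·P_X = 515.8 − 1.42 × 159.9 = 288.8 kg O₂/d.

R_O ≈ 289 kg O₂/d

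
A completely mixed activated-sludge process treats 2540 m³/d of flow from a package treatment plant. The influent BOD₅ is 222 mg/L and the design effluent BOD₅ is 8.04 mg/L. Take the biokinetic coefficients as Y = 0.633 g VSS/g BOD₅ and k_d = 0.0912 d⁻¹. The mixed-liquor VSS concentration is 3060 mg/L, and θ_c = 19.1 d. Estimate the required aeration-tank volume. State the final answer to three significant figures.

V ≈ 783 m³

Rearranging the biomass balance for a CMAS with decay, V = Y·Q·ΔS·θ_c / [X·(1+k_d θ_c)] = 0.633 × 2540 × (222 − 8.04) × 19.1 / [3060 × (1 + 0.0912 × 19.1)] = 6.57×10^6 / 8390 = 783.1 m³.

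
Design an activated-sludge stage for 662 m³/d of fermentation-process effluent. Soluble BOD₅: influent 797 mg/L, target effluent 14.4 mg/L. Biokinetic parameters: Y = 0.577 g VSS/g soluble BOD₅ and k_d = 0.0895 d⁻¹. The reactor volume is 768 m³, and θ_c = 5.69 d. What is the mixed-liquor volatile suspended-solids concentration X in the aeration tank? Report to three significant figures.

X ≈ 1470 mg/L

X = Y·Q·ΔS·θ_c / [V·(1 + k_d θ_c)] = 0.577 × 662 × (797 − 14.4) × 5.69 / [768 × (1 + 0.0895 × 5.69)] = 1467 mg/L.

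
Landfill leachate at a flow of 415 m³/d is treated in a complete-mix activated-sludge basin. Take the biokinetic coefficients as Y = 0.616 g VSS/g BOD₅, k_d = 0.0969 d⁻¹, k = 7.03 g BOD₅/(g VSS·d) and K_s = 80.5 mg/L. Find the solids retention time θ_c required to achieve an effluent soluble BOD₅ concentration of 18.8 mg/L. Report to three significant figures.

θ_c ≈ 1.38 d

Specific growth rate at S = 18.8 mg/L: μ = YkS/(K_s+S) = 0.616·7.03·18.8/(80.5+18.8) = 0.8199 d⁻¹.
1/θ_c = 0.8199 − 0.0969 = 0.7230 d⁻¹, so θ_c = 1.383 d.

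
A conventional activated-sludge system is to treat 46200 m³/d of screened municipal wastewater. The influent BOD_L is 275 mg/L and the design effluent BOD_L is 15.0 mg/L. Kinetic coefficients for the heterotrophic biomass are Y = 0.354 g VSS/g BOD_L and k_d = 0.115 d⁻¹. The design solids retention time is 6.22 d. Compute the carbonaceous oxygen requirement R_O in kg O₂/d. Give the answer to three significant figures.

Y_obs = Y / (1 + k_d θ_c) = 0.354 / (1 + 0.115 × 6.22) = 0.354 / 1.715 = 0.2064.
Q·(S₀ − S) = 46200 × (275 − 15.0) × 10⁻³ = 12012 kg/d removed.
Net sludge production P_X = 0.2064 × 12012 = 2479 kg VSS/d.
Carbonaceous O₂ demand = substrate oxidised − cell-mass equivalent = 12012 − 1.42 × 2479 = 8492 kg O₂/d.

R_O ≈ 8490 kg O₂/d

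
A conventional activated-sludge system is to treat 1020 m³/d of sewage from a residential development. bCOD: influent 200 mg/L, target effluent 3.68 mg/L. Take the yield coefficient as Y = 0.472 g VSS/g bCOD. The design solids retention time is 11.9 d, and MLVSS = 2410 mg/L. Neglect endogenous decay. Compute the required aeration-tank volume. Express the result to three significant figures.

Biomass mass balance (decay neglected): V·X = Y·Q·(S₀ − S)·θ_c, so V = 0.472 × 1020 × (200 − 3.68) × 11.9 / 2410 = 466.7 m³.

V ≈ 467 m³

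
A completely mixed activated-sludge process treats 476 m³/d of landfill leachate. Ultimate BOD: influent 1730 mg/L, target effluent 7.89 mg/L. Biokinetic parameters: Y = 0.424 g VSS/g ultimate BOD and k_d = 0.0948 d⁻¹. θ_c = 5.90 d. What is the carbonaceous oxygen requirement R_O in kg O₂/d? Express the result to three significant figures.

Y_obs = Y / (1 + k_d θ_c) = 0.424 / (1 + 0.0948 × 5.90) = 0.424 / 1.559 = 0.2719.
ΔS = 1730 − 7.89 = 1722 mg/L, so the substrate removal rate is 476 × 1722/1000 = 819.7 kg ultimate BOD/d.
Biomass synthesised: P_X = Y_obs × 819.7 = 222.9 kg VSS/d.
R_O = Q·ΔS − 1.42 P_X = 819.7 − 316.5 = 503.2 kg O₂/d.

R_O ≈ 503 kg O₂/d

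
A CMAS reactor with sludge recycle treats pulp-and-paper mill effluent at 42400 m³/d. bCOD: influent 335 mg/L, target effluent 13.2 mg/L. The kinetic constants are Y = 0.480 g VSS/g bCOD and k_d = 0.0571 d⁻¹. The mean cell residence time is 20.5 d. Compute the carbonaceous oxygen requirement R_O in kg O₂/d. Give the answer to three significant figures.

Y_obs = Y / (1 + k_d θ_c) = 0.480 / (1 + 0.0571 × 20.5) = 0.480 / 2.171 = 0.2211.
Q·(S₀ − S) = 42400 × (335 − 13.2) × 10⁻³ = 13644 kg/d removed.
P_X = Y_obs·Q·(S₀ − S) = 0.2211 × 13644 = 3017 kg VSS/d.
Carbonaceous O₂ demand = substrate oxidised − cell-mass equivalent = 13644 − 1.42 × 3017 = 9360 kg O₂/d.

R_O ≈ 9360 kg O₂/d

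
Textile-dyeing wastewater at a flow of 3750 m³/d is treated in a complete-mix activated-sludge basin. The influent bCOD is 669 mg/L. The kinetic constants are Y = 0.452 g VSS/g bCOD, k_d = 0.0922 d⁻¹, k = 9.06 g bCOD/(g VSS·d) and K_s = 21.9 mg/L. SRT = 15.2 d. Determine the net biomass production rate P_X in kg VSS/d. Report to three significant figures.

Effluent substrate depends only on kinetics and SRT: S = K_s(1 + k_d θ_c) / [θ_c(Yk − k_d) − 1] = 21.9 × (1 + 0.0922 × 15.2) / [15.2 × (0.452 × 9.06 − 0.0922) − 1] = 52.59 / 59.84 = 0.8788 mg/L.
The observed yield is Y_obs = Y/(1 + k_d·θ_c) = 0.452 / (1 + 0.0922 × 15.2) = 0.452 / 2.401 = 0.1882 g VSS per g bCOD removed.
Substrate removed = Q·(S₀ − S) = 3750 m³/d × (669 − 0.879) g/m³ = 2.51×10^6 g/d = 2505 kg/d.
Biomass produced: P_X = Y_obs·Q·ΔS = 0.1882 × 2505 ≈ 471.6 kg VSS/d.

P_X ≈ 472 kg VSS/d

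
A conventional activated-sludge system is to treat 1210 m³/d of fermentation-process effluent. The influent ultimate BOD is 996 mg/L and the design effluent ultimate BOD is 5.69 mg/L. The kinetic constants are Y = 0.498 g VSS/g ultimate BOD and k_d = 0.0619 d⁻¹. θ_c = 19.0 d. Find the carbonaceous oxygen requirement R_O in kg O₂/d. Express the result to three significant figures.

Y_obs = Y / (1 + k_d θ_c) = 0.498 / (1 + 0.0619 × 19.0) = 0.498 / 2.176 = 0.2288.
ΔS = 996 − 5.69 = 990.3 mg/L, so the substrate removal rate is 1210 × 990.3/1000 = 1198 kg ultimate BOD/d.
P_X = Y_obs·Q·(S₀ − S) = 0.2288 × 1198 = 274.2 kg VSS/d.
R_O = Q·(S₀ − S) − 1.42·P_X = 1198 − 1.42 × 274.2 = 808.9 kg O₂/d.

R_O ≈ 809 kg O₂/d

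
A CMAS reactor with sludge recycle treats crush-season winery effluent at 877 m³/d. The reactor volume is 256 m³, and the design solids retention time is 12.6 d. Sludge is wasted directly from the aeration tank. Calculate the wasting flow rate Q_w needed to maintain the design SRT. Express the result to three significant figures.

Q_w ≈ 20.3 m³/d

For wasting at MLVSS concentration, Q_w = V/θ_c = 256.0/12.6 = 20.32 m³/d.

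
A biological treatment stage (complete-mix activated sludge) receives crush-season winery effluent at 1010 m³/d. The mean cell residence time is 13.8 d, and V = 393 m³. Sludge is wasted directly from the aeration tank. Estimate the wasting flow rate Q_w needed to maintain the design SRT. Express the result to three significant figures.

Q_w ≈ 28.5 m³/d

With mixed-liquor wasting, θ_c = V/Q_w, so Q_w = V/θ_c = 393.0/13.8 = 28.48 m³/d.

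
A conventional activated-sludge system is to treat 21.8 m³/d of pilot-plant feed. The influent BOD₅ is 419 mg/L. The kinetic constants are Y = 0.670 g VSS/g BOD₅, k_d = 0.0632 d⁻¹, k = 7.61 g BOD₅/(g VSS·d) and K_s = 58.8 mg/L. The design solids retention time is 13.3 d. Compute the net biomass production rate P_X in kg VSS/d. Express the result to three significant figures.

From the Monod/SRT balance for a CMAS, S = K_s·(1+k_d θ_c)/[θ_c·(Y k − k_d) − 1] = 58.8 × (1 + 0.0632 × 13.3) / [13.3 × (0.670 × 7.61 − 0.0632) − 1] = 108.2 / 65.97 = 1.640 mg/L.
Y_obs = Y / (1 + k_d θ_c) = 0.670 / (1 + 0.0632 × 13.3) = 0.670 / 1.841 = 0.3640.
Substrate removed = Q·(S₀ − S) = 21.8 m³/d × (419 − 1.64) g/m³ = 9.1×10^3 g/d = 9.098 kg/d.
Biomass produced: P_X = Y_obs·Q·ΔS = 0.3640 × 9.098 ≈ 3.312 kg VSS/d.

P_X ≈ 3.31 kg VSS/d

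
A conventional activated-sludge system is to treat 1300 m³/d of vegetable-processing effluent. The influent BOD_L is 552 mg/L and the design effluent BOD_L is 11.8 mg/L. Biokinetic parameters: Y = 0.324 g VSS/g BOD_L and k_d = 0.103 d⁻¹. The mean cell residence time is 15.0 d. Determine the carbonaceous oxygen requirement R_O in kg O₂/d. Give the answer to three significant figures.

Correct the yield for decay: Y_obs = Y/(1 + k_d θ_c) = 0.324 / (1 + 0.103 × 15.0) = 0.324 / 2.545 = 0.1273.
ΔS = 552 − 11.8 = 540.2 mg/L, so the substrate removal rate is 1300 × 540.2/1000 = 702.3 kg BOD_L/d.
Biomass synthesised: P_X = Y_obs × 702.3 = 89.40 kg VSS/d.
R_O = Q·ΔS − 1.42 P_X = 702.3 − 127.0 = 575.3 kg O₂/d.

R_O ≈ 575 kg O₂/d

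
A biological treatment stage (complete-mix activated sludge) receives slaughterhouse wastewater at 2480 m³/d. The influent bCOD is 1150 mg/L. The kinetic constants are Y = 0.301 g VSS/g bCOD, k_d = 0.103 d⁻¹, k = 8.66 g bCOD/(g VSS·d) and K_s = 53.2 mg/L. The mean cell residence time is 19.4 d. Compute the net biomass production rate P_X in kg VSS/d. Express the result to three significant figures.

P_X ≈ 285 kg VSS/d

From the Monod/SRT balance for a CMAS, S = K_s·(1+k_d θ_c)/[θ_c·(Y k − k_d) − 1] = 53.2 × (1 + 0.103 × 19.4) / [19.4 × (0.301 × 8.66 − 0.103) − 1] = 159.5 / 47.57 = 3.353 mg/L.
Observed yield with endogenous decay: Y_obs = Y / (1 + k_d·θ_c) = 0.301 / (1 + 0.103 × 19.4) = 0.301 / 2.998 = 0.1004 g VSS/g bCOD.
Substrate removed = Q·(S₀ − S) = 2480 m³/d × (1150 − 3.35) g/m³ = 2.84×10^6 g/d = 2844 kg/d.
So the net sludge growth is P_X = 0.1004 × 2844 = 285.5 kg VSS/d.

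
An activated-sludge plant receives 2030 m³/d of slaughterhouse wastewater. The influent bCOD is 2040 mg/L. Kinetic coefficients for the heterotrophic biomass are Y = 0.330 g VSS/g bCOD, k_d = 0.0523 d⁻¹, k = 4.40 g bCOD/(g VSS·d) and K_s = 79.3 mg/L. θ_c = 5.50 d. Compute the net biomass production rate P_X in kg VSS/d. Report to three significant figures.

P_X ≈ 1050 kg VSS/d

Effluent substrate depends only on kinetics and SRT: S = K_s(1 + k_d θ_c) / [θ_c(Yk − k_d) − 1] = 79.3 × (1 + 0.0523 × 5.50) / [5.50 × (0.330 × 4.40 − 0.0523) − 1] = 102.1 / 6.698 = 15.24 mg/L.
The observed yield is Y_obs = Y/(1 + k_d·θ_c) = 0.330 / (1 + 0.0523 × 5.50) = 0.330 / 1.288 = 0.2563 g VSS per g bCOD removed.
Q·(S₀ − S) = 2030 × (2040 − 15.2) × 10⁻³ = 4110 kg/d removed.
So the net sludge growth is P_X = 0.2563 × 4110 = 1053 kg VSS/d.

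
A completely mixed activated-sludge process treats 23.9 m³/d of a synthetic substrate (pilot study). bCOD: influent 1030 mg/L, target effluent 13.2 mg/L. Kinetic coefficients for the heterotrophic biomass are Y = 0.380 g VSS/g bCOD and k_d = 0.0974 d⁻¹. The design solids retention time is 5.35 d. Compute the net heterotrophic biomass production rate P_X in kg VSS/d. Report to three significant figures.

P_X ≈ 6.07 kg VSS/d

The observed yield is Y_obs = Y/(1 + k_d·θ_c) = 0.380 / (1 + 0.0974 × 5.35) = 0.380 / 1.521 = 0.2498 g VSS per g bCOD removed.
ΔS = 1030 − 13.2 = 1017 mg/L, so the substrate removal rate is 23.9 × 1017/1000 = 24.30 kg bCOD/d.
So the net sludge growth is P_X = 0.2498 × 24.30 = 6.071 kg VSS/d.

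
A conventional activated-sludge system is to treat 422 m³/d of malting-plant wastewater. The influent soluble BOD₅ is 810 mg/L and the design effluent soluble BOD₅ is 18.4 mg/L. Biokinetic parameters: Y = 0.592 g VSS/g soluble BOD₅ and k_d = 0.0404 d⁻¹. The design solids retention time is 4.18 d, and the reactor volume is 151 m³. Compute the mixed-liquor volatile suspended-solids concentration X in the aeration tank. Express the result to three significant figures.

X ≈ 4680 mg/L

Solving the biomass balance for X: X = Y Q (S₀−S) θ_c / [V (1+k_d θ_c)] = 0.592 × 422 × (810 − 18.4) × 4.18 / [151 × (1 + 0.0404 × 4.18)] = 4684 mg/L.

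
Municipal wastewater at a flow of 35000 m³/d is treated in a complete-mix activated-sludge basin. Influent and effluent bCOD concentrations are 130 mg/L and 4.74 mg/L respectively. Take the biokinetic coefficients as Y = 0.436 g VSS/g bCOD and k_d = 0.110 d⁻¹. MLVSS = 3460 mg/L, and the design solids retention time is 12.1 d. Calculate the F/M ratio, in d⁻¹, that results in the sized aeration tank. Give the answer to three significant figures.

F/M ≈ 0.459 d⁻¹

From the SRT design equation V = Y Q (S₀−S) θ_c / [X (1 + k_d θ_c)] = 0.436 × 35000 × (130 − 4.74) × 12.1 / [3460 × (1 + 0.110 × 12.1)] = 2.31×10^7 / 8065 = 2868 m³.
F/M = applied load / biomass = Q·S₀/(V·X) = 35000 × 130 / (2868 × 3460) = 0.4586 d⁻¹.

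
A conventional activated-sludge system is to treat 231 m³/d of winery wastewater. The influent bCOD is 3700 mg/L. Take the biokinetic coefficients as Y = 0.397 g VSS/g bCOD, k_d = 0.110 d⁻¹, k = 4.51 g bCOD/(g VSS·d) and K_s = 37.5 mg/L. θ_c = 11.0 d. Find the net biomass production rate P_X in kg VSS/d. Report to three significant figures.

P_X ≈ 153 kg VSS/d

Effluent substrate depends only on kinetics and SRT: S = K_s(1 + k_d θ_c) / [θ_c(Yk − k_d) − 1] = 37.5 × (1 + 0.110 × 11.0) / [11.0 × (0.397 × 4.51 − 0.110) − 1] = 82.88 / 17.49 = 4.740 mg/L.
Correct the yield for decay: Y_obs = Y/(1 + k_d θ_c) = 0.397 / (1 + 0.110 × 11.0) = 0.397 / 2.210 = 0.1796.
Mass of bCOD removed per day: Q(S₀ − S) = 231 × 3695 g/m³ = 853.6 kg/d.
Biomass produced: P_X = Y_obs·Q·ΔS = 0.1796 × 853.6 ≈ 153.3 kg VSS/d.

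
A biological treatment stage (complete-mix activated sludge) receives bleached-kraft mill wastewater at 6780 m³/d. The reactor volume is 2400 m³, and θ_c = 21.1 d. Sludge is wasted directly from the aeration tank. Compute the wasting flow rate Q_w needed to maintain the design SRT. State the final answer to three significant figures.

Q_w ≈ 114 m³/d

With mixed-liquor wasting, θ_c = V/Q_w, so Q_w = V/θ_c = 2400/21.1 = 113.7 m³/d.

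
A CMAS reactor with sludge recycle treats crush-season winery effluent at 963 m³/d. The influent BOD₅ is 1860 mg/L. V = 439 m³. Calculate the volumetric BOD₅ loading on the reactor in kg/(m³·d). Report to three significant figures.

L_v ≈ 4.08 kg BOD₅/(m³·d)

Volumetric loading L_v = Q·S₀ / V = 963 × 1860 g/m³ / 439.0 m³ = 4080 g/(m³·d) = 4.080 kg BOD₅/(m³·d).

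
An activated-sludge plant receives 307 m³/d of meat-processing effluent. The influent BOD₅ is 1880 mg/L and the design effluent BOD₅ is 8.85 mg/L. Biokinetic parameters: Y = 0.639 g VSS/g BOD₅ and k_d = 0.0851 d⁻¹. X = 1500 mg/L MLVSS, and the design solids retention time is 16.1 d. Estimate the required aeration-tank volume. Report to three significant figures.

V ≈ 1660 m³

Rearranging the biomass balance for a CMAS with decay, V = Y·Q·ΔS·θ_c / [X·(1+k_d θ_c)] = 0.639 × 307 × (1880 − 8.85) × 16.1 / [1500 × (1 + 0.0851 × 16.1)] = 5.91×10^6 / 3555 = 1662 m³.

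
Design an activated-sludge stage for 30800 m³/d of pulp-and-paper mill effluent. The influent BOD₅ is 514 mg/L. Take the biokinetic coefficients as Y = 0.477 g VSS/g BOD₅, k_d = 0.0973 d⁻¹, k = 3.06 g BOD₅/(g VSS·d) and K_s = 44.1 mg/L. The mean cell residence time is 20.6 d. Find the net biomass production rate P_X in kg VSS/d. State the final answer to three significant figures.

P_X ≈ 2490 kg VSS/d

Effluent substrate depends only on kinetics and SRT: S = K_s(1 + k_d θ_c) / [θ_c(Yk − k_d) − 1] = 44.1 × (1 + 0.0973 × 20.6) / [20.6 × (0.477 × 3.06 − 0.0973) − 1] = 132.5 / 27.06 = 4.896 mg/L.
Observed yield with endogenous decay: Y_obs = Y / (1 + k_d·θ_c) = 0.477 / (1 + 0.0973 × 20.6) = 0.477 / 3.004 = 0.1588 g VSS/g BOD₅.
ΔS = 514 − 4.90 = 509.1 mg/L, so the substrate removal rate is 30800 × 509.1/1000 = 15680 kg BOD₅/d.
P_X = Y_obs · Q(S₀ − S) = 0.1588 × 15680 = 2490 kg VSS/d.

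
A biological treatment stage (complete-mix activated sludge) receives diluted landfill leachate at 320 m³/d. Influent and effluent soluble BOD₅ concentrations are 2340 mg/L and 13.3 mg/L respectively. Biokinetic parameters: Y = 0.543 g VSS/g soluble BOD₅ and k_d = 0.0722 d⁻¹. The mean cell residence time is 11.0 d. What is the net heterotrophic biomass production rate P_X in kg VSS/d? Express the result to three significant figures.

Correct the yield for decay: Y_obs = Y/(1 + k_d θ_c) = 0.543 / (1 + 0.0722 × 11.0) = 0.543 / 1.794 = 0.3026.
Substrate removed = Q·(S₀ − S) = 320 m³/d × (2340 − 13.3) g/m³ = 7.45×10^5 g/d = 744.5 kg/d.
P_X = Y_obs · Q(S₀ − S) = 0.3026 × 744.5 = 225.3 kg VSS/d.

P_X ≈ 225 kg VSS/d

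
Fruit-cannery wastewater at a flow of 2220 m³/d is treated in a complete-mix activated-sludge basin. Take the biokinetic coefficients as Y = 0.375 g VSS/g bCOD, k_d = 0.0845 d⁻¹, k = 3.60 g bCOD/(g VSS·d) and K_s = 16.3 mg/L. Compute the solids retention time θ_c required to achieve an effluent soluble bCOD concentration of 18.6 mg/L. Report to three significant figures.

θ_c ≈ 1.57 d

From 1/θ_c = Y·k·S/(K_s + S) − k_d: Y·k·S/(K_s+S) = 0.375 × 3.60 × 18.6 / (16.3 + 18.6) = 0.7195 d⁻¹.
Then 1/θ_c = μ − k_d = 0.7195 − 0.0845 = 0.6350 d⁻¹, giving θ_c = 1.575 d.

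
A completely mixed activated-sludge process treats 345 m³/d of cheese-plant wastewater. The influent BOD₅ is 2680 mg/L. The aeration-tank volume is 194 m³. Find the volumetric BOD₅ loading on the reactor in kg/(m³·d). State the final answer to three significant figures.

L_v ≈ 4.77 kg BOD₅/(m³·d)

Volumetric loading L_v = Q·S₀ / V = 345 × 2680 g/m³ / 194.0 m³ = 4766 g/(m³·d) = 4.766 kg BOD₅/(m³·d).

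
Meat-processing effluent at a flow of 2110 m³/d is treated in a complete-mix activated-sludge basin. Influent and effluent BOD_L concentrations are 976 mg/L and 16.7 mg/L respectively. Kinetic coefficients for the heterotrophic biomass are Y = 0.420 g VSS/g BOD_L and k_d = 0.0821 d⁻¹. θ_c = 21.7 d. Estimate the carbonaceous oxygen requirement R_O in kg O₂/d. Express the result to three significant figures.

R_O ≈ 1590 kg O₂/d

Observed yield with endogenous decay: Y_obs = Y / (1 + k_d·θ_c) = 0.420 / (1 + 0.0821 × 21.7) = 0.420 / 2.782 = 0.1510 g VSS/g BOD_L.
Mass of BOD_L removed per day: Q(S₀ − S) = 2110 × 959.3 g/m³ = 2024 kg/d.
P_X = Y_obs·Q·(S₀ − S) = 0.1510 × 2024 = 305.6 kg VSS/d.
Carbonaceous O₂ demand = substrate oxidised − cell-mass equivalent = 2024 − 1.42 × 305.6 = 1590 kg O₂/d.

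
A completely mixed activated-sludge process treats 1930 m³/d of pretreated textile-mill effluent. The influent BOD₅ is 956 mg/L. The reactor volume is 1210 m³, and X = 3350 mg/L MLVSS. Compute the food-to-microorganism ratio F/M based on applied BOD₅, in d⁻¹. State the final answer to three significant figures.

F/M ≈ 0.455 d⁻¹

Food-to-microorganism ratio F/M = Q S₀ / (V X) = 1930 × 956 / (1210 × 3350) = 0.4552 d⁻¹.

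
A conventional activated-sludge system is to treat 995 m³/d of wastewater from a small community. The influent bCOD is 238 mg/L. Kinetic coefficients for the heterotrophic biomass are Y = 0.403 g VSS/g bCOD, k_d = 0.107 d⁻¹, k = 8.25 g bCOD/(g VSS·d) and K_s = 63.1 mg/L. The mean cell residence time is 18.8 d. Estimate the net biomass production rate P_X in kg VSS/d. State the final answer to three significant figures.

P_X ≈ 31.3 kg VSS/d

For a completely mixed reactor with recycle the Lawrence–McCarty relation gives S = K_s·(1 + k_d·θ_c) / [θ_c·(Y·k − k_d) − 1] = 63.1 × (1 + 0.107 × 18.8) / [18.8 × (0.403 × 8.25 − 0.107) − 1] = 190.0 / 59.49 = 3.194 mg/L.
Observed yield with endogenous decay: Y_obs = Y / (1 + k_d·θ_c) = 0.403 / (1 + 0.107 × 18.8) = 0.403 / 3.012 = 0.1338 g VSS/g bCOD.
Substrate removed = Q·(S₀ − S) = 995 m³/d × (238 − 3.19) g/m³ = 2.34×10^5 g/d = 233.6 kg/d.
Biomass produced: P_X = Y_obs·Q·ΔS = 0.1338 × 233.6 ≈ 31.26 kg VSS/d.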